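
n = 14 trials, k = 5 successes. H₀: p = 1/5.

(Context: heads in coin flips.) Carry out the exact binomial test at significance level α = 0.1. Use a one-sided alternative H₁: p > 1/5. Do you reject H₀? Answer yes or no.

reject H₀: no

Exact binomial: n=14, k=5, p₀=1/5=0.2000
P(X≥5) from Σ C(n,i)·p₀^i·(1−p₀)^(n−i)
p-value (one-sided, H₁ greater) = 0.12984
At α=0.1: p ≥ α → fail to reject H₀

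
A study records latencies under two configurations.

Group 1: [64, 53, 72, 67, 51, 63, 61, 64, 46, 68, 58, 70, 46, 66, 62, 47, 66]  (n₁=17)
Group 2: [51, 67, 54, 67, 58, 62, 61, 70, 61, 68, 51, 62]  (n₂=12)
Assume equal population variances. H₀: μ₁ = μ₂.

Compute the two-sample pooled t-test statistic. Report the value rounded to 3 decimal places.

test statistic = -0.261

x̄₁=60.235, s₁=8.548, n₁=17
x̄₂=61.000, s₂=6.481, n₂=12
s_p² = [16·8.548² + 11·6.481²]/27 = 60.4096
SE = √(s_p²·(1/17+1/12)) = 2.9305
t = (60.235−61.000)/2.9305 = -0.2610
df = 27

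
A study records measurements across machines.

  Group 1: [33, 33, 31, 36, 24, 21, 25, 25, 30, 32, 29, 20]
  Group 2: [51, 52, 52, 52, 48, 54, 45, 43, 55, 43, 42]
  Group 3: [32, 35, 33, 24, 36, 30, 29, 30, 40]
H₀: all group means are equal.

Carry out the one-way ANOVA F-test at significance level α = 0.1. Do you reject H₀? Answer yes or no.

Group means [28.25, 48.82, 32.11], grand mean 36.406
SSB = Σnᵢ(x̄ᵢ−x̄)² = 2658.943; SSW = ΣΣ(x−x̄ᵢ)² = 690.775
MSB = 2658.943/2 = 1329.4717; MSW = 690.775/29 = 23.8198
F = MSB/MSW = 55.8136
df = (2, 29)
p-value (upper-tail) = 0.00000
At α=0.1: p < α → reject H₀

reject H₀: yes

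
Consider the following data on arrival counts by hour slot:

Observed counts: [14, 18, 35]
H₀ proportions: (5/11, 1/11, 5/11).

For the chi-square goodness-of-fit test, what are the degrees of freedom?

degrees of freedom = 2

df = k − 1 = 3 − 1 = 2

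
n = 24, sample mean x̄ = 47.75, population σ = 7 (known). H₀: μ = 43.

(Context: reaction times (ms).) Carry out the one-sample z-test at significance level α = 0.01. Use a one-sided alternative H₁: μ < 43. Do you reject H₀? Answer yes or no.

SE = σ/√n = 7/√24 = 1.4289
z = (x̄−μ₀)/SE = (47.75−43)/1.4289 = 3.3243
p-value (one-sided, H₁ less) = 0.99956
At α=0.01: p ≥ α → fail to reject H₀

reject H₀: no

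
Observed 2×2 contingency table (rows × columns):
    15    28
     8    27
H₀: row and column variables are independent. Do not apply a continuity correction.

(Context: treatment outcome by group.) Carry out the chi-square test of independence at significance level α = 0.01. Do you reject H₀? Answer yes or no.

Row totals [43, 35], col totals [23, 55], n=78
χ² = (15−12.68)²/12.68 + (28−30.32)²/30.32 + (8−10.32)²/10.32 + (27−24.68)²/24.68 = 1.3422
df = 1
p-value (upper-tail) = 0.24664
At α=0.01: p ≥ α → fail to reject H₀

reject H₀: no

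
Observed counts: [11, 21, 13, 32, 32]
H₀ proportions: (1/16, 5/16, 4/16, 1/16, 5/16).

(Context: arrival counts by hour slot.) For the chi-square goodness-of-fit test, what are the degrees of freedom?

degrees of freedom = 4

df = k − 1 = 5 − 1 = 4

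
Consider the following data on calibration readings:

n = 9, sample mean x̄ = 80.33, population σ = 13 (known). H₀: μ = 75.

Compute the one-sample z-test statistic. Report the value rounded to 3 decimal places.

test statistic = 1.230

SE = σ/√n = 13/√9 = 4.3333
z = (x̄−μ₀)/SE = (80.33−75)/4.3333 = 1.2300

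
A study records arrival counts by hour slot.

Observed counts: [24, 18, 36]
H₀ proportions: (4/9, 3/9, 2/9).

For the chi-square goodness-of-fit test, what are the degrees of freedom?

df = k − 1 = 3 − 1 = 2

degrees of freedom = 2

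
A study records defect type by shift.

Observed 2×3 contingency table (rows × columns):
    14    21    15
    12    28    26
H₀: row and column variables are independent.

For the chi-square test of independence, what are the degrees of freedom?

df = (r−1)(c−1) = (2−1)·(3−1) = 2

degrees of freedom = 2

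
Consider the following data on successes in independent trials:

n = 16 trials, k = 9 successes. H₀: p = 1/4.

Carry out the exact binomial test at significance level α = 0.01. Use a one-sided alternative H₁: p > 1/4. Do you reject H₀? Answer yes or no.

Exact binomial: n=16, k=9, p₀=1/4=0.2500
P(X≥9) from Σ C(n,i)·p₀^i·(1−p₀)^(n−i)
p-value (one-sided, H₁ greater) = 0.00747
At α=0.01: p < α → reject H₀

reject H₀: yes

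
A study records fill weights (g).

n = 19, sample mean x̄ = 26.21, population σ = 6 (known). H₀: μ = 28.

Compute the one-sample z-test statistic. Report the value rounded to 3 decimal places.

test statistic = -1.300

SE = σ/√n = 6/√19 = 1.3765
z = (x̄−μ₀)/SE = (26.21−28)/1.3765 = -1.3004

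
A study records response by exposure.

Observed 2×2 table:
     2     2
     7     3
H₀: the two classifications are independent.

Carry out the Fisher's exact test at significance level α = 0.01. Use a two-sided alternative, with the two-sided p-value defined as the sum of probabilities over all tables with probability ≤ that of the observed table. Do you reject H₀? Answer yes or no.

Margins: r₁=4, r₂=10, c₁=9, c₂=5, n=14
p_obs = C(4,2)·C(10,7)/C(14,9); sum pmf over tables with pmf ≤ p_obs
p-value (two-sided) = 0.58042
At α=0.01: p ≥ α → fail to reject H₀

reject H₀: no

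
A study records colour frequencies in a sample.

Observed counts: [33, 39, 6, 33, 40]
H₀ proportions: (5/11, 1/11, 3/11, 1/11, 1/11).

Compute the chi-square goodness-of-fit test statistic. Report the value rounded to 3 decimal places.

test statistic = 172.429

n = 151; E_i = n·p_i = [68.64, 13.73, 41.18, 13.73, 13.73]
χ² = (33−68.64)²/68.64 + (39−13.73)²/13.73 + (6−41.18)²/41.18 + (33−13.73)²/13.73 + (40−13.73)²/13.73 = 172.4291
df = 4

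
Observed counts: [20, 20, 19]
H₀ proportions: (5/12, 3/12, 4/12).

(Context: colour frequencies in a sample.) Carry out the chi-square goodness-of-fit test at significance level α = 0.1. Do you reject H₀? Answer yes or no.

n = 59; E_i = n·p_i = [24.58, 14.75, 19.67]
χ² = (20−24.58)²/24.58 + (20−14.75)²/14.75 + (19−19.67)²/19.67 = 2.7458
df = 2
p-value (upper-tail) = 0.25338
At α=0.1: p ≥ α → fail to reject H₀

reject H₀: no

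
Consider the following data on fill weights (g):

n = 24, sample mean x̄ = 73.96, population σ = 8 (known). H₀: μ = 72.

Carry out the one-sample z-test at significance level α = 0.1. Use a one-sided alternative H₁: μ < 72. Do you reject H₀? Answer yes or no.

SE = σ/√n = 8/√24 = 1.6330
z = (x̄−μ₀)/SE = (73.96−72)/1.6330 = 1.2002
p-value (one-sided, H₁ less) = 0.88498
At α=0.1: p ≥ α → fail to reject H₀

reject H₀: no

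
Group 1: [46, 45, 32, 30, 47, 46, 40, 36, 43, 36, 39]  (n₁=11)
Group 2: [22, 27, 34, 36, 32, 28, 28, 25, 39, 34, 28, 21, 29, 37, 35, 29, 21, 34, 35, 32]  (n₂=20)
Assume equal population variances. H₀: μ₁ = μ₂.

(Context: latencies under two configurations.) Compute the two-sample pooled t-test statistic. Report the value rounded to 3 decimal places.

x̄₁=40.000, s₁=5.933, n₁=11
x̄₂=30.300, s₂=5.352, n₂=20
s_p² = [10·5.933² + 19·5.352²]/29 = 30.9034
SE = √(s_p²·(1/11+1/20)) = 2.0868
t = (40.000−30.300)/2.0868 = 4.6483
df = 29

test statistic = 4.648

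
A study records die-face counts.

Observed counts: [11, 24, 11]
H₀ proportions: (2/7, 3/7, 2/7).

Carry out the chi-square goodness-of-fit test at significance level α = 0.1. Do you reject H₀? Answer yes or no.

reject H₀: no

n = 46; E_i = n·p_i = [13.14, 19.71, 13.14]
χ² = (11−13.14)²/13.14 + (24−19.71)²/19.71 + (11−13.14)²/13.14 = 1.6304
df = 2
p-value (upper-tail) = 0.44254
At α=0.1: p ≥ α → fail to reject H₀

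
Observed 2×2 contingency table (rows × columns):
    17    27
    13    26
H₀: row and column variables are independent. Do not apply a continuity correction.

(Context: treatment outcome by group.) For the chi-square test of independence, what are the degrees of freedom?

degrees of freedom = 1

df = (r−1)(c−1) = (2−1)·(2−1) = 1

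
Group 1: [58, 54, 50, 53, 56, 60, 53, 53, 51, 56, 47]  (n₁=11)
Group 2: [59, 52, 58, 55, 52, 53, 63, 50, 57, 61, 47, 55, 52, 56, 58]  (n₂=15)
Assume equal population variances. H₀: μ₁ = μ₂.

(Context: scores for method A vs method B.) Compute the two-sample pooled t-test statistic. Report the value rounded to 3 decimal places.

test statistic = -0.915

x̄₁=53.727, s₁=3.690, n₁=11
x̄₂=55.200, s₂=4.296, n₂=15
s_p² = [10·3.690² + 14·4.296²]/24 = 16.4409
SE = √(s_p²·(1/11+1/15)) = 1.6096
t = (53.727−55.200)/1.6096 = -0.9150
df = 24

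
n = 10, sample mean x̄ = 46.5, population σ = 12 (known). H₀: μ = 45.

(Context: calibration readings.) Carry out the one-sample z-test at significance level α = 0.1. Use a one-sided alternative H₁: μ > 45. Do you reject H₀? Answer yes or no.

reject H₀: no

SE = σ/√n = 12/√10 = 3.7947
z = (x̄−μ₀)/SE = (46.5−45)/3.7947 = 0.3953
p-value (one-sided, H₁ greater) = 0.34632
At α=0.1: p ≥ α → fail to reject H₀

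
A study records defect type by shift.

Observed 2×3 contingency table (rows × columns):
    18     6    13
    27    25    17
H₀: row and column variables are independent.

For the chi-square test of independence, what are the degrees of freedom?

df = (r−1)(c−1) = (2−1)·(3−1) = 2

degrees of freedom = 2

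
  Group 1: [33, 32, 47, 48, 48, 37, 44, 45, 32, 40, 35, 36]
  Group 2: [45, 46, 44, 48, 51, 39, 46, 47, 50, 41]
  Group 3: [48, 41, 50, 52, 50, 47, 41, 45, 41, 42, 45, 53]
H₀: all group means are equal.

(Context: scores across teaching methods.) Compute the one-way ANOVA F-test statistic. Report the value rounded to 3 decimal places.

test statistic = 6.040

Group means [39.75, 45.70, 46.25], grand mean 43.794
SSB = Σnᵢ(x̄ᵢ−x̄)² = 304.959; SSW = ΣΣ(x−x̄ᵢ)² = 782.600
MSB = 304.959/2 = 152.4794; MSW = 782.600/31 = 25.2452
F = MSB/MSW = 6.0399
df = (2, 31)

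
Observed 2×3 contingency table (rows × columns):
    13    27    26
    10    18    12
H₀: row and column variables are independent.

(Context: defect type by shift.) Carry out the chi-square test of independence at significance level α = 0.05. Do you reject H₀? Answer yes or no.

reject H₀: no

Row totals [66, 40], col totals [23, 45, 38], n=106
χ² = (13−14.32)²/14.32 + (27−28.02)²/28.02 + (26−23.66)²/23.66 + (10−8.68)²/8.68 + (18−16.98)²/16.98 + (12−14.34)²/14.34 = 1.0341
df = 2
p-value (upper-tail) = 0.59629
At α=0.05: p ≥ α → fail to reject H₀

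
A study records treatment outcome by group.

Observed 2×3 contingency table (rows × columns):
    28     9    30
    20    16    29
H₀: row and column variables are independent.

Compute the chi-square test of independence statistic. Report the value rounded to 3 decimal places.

test statistic = 3.281

Row totals [67, 65], col totals [48, 25, 59], n=132
χ² = (28−24.36)²/24.36 + (9−12.69)²/12.69 + (30−29.95)²/29.95 + (20−23.64)²/23.64 + (16−12.31)²/12.31 + (29−29.05)²/29.05 = 3.2807
df = 2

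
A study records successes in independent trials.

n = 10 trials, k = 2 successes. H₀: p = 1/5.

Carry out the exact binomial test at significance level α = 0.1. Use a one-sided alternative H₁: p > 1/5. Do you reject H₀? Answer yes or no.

Exact binomial: n=10, k=2, p₀=1/5=0.2000
P(X≥2) from Σ C(n,i)·p₀^i·(1−p₀)^(n−i)
p-value (one-sided, H₁ greater) = 0.62419
At α=0.1: p ≥ α → fail to reject H₀

reject H₀: no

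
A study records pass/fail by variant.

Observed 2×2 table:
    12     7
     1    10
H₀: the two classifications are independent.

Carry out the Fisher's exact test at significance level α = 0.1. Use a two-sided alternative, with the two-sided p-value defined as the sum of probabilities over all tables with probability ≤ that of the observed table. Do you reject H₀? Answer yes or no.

Margins: r₁=19, r₂=11, c₁=13, c₂=17, n=30
p_obs = C(19,12)·C(11,1)/C(30,13); sum pmf over tables with pmf ≤ p_obs
p-value (two-sided) = 0.00673
At α=0.1: p < α → reject H₀

reject H₀: yes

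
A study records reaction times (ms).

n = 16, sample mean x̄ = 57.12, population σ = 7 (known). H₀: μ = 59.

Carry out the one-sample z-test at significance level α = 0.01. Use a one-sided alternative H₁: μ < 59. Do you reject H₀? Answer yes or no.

SE = σ/√n = 7/√16 = 1.7500
z = (x̄−μ₀)/SE = (57.12−59)/1.7500 = -1.0743
p-value (one-sided, H₁ less) = 0.14135
At α=0.01: p ≥ α → fail to reject H₀

reject H₀: no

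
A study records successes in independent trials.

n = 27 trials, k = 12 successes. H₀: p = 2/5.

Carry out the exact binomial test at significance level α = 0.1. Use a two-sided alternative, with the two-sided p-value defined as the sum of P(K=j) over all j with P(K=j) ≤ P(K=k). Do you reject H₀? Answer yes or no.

Exact binomial: n=27, k=12, p₀=2/5=0.4000
P(X=j) = C(n,j)·p₀^j·(1−p₀)^(n−j); p = Σ P(X=j) over j with P(X=j) ≤ P(X=12)
p-value (two-sided) = 0.69599
At α=0.1: p ≥ α → fail to reject H₀

reject H₀: no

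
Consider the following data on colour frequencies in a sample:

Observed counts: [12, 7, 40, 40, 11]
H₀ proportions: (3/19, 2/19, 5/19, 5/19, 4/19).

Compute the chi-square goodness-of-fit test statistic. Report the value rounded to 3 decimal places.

test statistic = 18.293

n = 110; E_i = n·p_i = [17.37, 11.58, 28.95, 28.95, 23.16]
χ² = (12−17.37)²/17.37 + (7−11.58)²/11.58 + (40−28.95)²/28.95 + (40−28.95)²/28.95 + (11−23.16)²/23.16 = 18.2932
df = 4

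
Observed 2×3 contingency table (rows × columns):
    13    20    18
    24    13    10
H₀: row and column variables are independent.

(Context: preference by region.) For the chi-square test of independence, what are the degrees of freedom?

degrees of freedom = 2

df = (r−1)(c−1) = (2−1)·(3−1) = 2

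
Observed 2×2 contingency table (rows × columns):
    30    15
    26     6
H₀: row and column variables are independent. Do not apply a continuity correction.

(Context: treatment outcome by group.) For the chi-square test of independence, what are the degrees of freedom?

df = (r−1)(c−1) = (2−1)·(2−1) = 1

degrees of freedom = 1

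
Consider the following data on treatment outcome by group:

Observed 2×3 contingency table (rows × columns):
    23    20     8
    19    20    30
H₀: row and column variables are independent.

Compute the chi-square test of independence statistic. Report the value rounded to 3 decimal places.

test statistic = 10.658

Row totals [51, 69], col totals [42, 40, 38], n=120
χ² = (23−17.85)²/17.85 + (20−17.00)²/17.00 + (8−16.15)²/16.15 + (19−24.15)²/24.15 + (20−23.00)²/23.00 + (30−21.85)²/21.85 = 10.6576
df = 2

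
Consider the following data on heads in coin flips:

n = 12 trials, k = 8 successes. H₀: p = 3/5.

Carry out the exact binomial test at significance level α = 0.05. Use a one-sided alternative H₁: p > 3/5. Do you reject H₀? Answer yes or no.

Exact binomial: n=12, k=8, p₀=3/5=0.6000
P(X≥8) from Σ C(n,i)·p₀^i·(1−p₀)^(n−i)
p-value (one-sided, H₁ greater) = 0.43818
At α=0.05: p ≥ α → fail to reject H₀

reject H₀: no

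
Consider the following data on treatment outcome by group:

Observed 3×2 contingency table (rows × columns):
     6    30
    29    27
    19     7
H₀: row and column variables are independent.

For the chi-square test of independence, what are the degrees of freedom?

degrees of freedom = 2

df = (r−1)(c−1) = (3−1)·(2−1) = 2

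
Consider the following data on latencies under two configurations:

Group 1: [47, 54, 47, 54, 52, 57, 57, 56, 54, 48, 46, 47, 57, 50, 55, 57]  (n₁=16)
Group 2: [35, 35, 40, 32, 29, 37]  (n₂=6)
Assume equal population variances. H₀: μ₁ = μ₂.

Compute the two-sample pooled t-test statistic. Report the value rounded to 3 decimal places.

x̄₁=52.375, s₁=4.209, n₁=16
x̄₂=34.667, s₂=3.830, n₂=6
s_p² = [15·4.209² + 5·3.830²]/20 = 16.9542
SE = √(s_p²·(1/16+1/6)) = 1.9711
t = (52.375−34.667)/1.9711 = 8.9839
df = 20

test statistic = 8.984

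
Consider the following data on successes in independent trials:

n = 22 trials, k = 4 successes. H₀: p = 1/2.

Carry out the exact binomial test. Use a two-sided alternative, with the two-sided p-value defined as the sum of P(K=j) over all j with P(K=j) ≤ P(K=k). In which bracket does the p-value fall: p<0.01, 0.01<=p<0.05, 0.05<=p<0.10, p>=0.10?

Exact binomial: n=22, k=4, p₀=1/2=0.5000
P(X=j) = C(n,j)·p₀^j·(1−p₀)^(n−j); p = Σ P(X=j) over j with P(X=j) ≤ P(X=4)
p-value (two-sided) = 0.00434
→ bracket: p<0.01

p-value bracket: p<0.01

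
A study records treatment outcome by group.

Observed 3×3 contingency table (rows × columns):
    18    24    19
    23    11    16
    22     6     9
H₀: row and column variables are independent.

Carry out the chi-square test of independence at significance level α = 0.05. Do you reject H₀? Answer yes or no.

reject H₀: yes

Row totals [61, 50, 37], col totals [63, 41, 44], n=148
χ² = (18−25.97)²/25.97 + (24−16.90)²/16.90 + (19−18.14)²/18.14 + (23−21.28)²/21.28 + (11−13.85)²/13.85 + (16−14.86)²/14.86 + (22−15.75)²/15.75 + (6−10.25)²/10.25 + (9−11.00)²/11.00 = 10.8874
df = 4
p-value (upper-tail) = 0.02786
At α=0.05: p < α → reject H₀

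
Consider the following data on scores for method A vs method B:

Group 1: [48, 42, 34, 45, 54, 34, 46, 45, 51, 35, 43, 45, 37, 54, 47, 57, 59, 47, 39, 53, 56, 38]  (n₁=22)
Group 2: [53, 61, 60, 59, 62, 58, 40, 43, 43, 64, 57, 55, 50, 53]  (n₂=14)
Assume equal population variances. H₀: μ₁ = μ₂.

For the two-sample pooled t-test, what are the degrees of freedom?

df = n₁ + n₂ − 2 = 22 + 14 − 2 = 34

degrees of freedom = 34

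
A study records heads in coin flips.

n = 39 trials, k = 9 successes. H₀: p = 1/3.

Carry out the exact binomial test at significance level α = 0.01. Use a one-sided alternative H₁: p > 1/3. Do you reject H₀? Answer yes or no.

Exact binomial: n=39, k=9, p₀=1/3=0.3333
P(X≥9) from Σ C(n,i)·p₀^i·(1−p₀)^(n−i)
p-value (one-sided, H₁ greater) = 0.94086
At α=0.01: p ≥ α → fail to reject H₀

reject H₀: no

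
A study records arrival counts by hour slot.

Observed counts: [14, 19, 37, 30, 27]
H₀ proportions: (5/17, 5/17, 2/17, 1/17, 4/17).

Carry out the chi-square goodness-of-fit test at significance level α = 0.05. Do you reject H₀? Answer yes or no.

reject H₀: yes

n = 127; E_i = n·p_i = [37.35, 37.35, 14.94, 7.47, 29.88]
χ² = (14−37.35)²/37.35 + (19−37.35)²/37.35 + (37−14.94)²/14.94 + (30−7.47)²/7.47 + (27−29.88)²/29.88 = 124.4059
df = 4
p-value (upper-tail) = 0.00000
At α=0.05: p < α → reject H₀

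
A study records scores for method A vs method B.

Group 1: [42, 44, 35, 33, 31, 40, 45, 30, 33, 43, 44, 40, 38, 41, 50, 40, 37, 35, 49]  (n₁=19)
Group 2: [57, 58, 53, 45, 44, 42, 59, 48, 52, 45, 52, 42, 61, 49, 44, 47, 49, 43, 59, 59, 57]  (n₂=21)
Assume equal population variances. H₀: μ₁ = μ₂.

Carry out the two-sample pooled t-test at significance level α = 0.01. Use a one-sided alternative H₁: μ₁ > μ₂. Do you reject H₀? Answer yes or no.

x̄₁=39.474, s₁=5.719, n₁=19
x̄₂=50.714, s₂=6.505, n₂=21
s_p² = [18·5.719² + 20·6.505²]/38 = 37.7638
SE = √(s_p²·(1/19+1/21)) = 1.9457
t = (39.474−50.714)/1.9457 = -5.7771
df = 38
p-value (one-sided, H₁ greater) = 1.00000
At α=0.01: p ≥ α → fail to reject H₀

reject H₀: no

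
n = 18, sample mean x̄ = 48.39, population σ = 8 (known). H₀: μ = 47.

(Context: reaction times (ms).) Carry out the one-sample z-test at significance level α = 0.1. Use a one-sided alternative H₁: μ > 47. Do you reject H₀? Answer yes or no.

reject H₀: no

SE = σ/√n = 8/√18 = 1.8856
z = (x̄−μ₀)/SE = (48.39−47)/1.8856 = 0.7372
p-value (one-sided, H₁ greater) = 0.23051
At α=0.1: p ≥ α → fail to reject H₀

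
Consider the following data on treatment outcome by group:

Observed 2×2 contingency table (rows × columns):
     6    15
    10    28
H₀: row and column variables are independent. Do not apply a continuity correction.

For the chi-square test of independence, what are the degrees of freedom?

df = (r−1)(c−1) = (2−1)·(2−1) = 1

degrees of freedom = 1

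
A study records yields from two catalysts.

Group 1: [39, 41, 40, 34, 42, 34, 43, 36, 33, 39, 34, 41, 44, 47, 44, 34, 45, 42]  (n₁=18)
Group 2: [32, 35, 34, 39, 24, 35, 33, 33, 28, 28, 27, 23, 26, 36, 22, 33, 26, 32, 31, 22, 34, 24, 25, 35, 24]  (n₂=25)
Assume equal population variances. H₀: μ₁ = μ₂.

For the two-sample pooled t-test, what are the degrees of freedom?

degrees of freedom = 41

df = n₁ + n₂ − 2 = 18 + 25 − 2 = 41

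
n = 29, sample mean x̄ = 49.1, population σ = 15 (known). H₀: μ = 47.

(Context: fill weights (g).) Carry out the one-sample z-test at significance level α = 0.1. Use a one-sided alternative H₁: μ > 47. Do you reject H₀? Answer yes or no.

reject H₀: no

SE = σ/√n = 15/√29 = 2.7854
z = (x̄−μ₀)/SE = (49.1−47)/2.7854 = 0.7539
p-value (one-sided, H₁ greater) = 0.22545
At α=0.1: p ≥ α → fail to reject H₀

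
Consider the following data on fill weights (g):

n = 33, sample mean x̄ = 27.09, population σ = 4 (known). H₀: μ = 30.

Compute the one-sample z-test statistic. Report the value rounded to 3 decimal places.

SE = σ/√n = 4/√33 = 0.6963
z = (x̄−μ₀)/SE = (27.09−30)/0.6963 = -4.1792

test statistic = -4.179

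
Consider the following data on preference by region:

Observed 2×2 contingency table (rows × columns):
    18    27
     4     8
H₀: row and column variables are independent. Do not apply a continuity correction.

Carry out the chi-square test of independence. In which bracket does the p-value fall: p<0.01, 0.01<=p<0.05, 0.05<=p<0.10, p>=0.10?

Row totals [45, 12], col totals [22, 35], n=57
χ² = (18−17.37)²/17.37 + (27−27.63)²/27.63 + (4−4.63)²/4.63 + (8−7.37)²/7.37 = 0.1777
df = 1
p-value (upper-tail) = 0.67339
→ bracket: p>=0.10

p-value bracket: p>=0.10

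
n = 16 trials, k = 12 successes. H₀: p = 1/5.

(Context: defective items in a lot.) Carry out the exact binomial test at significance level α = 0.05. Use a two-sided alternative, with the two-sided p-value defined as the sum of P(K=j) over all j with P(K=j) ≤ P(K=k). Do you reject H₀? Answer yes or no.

Exact binomial: n=16, k=12, p₀=1/5=0.2000
P(X=j) = C(n,j)·p₀^j·(1−p₀)^(n−j); p = Σ P(X=j) over j with P(X=j) ≤ P(X=12)
p-value (two-sided) = 0.00000
At α=0.05: p < α → reject H₀

reject H₀: yes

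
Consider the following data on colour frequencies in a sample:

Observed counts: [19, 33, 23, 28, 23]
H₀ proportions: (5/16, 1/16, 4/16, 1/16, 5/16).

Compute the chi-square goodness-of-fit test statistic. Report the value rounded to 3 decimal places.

test statistic = 151.238

n = 126; E_i = n·p_i = [39.38, 7.88, 31.50, 7.88, 39.38]
χ² = (19−39.38)²/39.38 + (33−7.88)²/7.88 + (23−31.50)²/31.50 + (28−7.88)²/7.88 + (23−39.38)²/39.38 = 151.2381
df = 4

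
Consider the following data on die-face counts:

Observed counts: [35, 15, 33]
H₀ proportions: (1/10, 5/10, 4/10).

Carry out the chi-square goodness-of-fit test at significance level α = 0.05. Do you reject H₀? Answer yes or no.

n = 83; E_i = n·p_i = [8.30, 41.50, 33.20]
χ² = (35−8.30)²/8.30 + (15−41.50)²/41.50 + (33−33.20)²/33.20 = 102.8133
df = 2
p-value (upper-tail) = 0.00000
At α=0.05: p < α → reject H₀

reject H₀: yes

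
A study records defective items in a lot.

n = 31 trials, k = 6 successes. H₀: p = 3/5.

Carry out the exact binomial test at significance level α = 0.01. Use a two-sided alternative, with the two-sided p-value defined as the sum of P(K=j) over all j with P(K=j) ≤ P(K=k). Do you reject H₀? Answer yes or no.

reject H₀: yes

Exact binomial: n=31, k=6, p₀=3/5=0.6000
P(X=j) = C(n,j)·p₀^j·(1−p₀)^(n−j); p = Σ P(X=j) over j with P(X=j) ≤ P(X=6)
p-value (two-sided) = 0.00001
At α=0.01: p < α → reject H₀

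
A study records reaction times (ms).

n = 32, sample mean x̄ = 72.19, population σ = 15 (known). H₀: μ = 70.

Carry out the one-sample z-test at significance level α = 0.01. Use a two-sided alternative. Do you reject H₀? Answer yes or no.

SE = σ/√n = 15/√32 = 2.6517
z = (x̄−μ₀)/SE = (72.19−70)/2.6517 = 0.8259
p-value (two-sided) = 0.40886
At α=0.01: p ≥ α → fail to reject H₀

reject H₀: no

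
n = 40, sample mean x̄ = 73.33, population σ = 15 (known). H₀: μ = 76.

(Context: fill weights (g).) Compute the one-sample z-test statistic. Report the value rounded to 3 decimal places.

test statistic = -1.126

SE = σ/√n = 15/√40 = 2.3717
z = (x̄−μ₀)/SE = (73.33−76)/2.3717 = -1.1258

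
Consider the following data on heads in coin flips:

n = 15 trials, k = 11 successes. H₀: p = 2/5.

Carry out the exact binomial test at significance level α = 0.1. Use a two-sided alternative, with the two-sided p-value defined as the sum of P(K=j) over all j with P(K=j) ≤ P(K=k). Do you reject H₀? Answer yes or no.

Exact binomial: n=15, k=11, p₀=2/5=0.4000
P(X=j) = C(n,j)·p₀^j·(1−p₀)^(n−j); p = Σ P(X=j) over j with P(X=j) ≤ P(X=11)
p-value (two-sided) = 0.01452
At α=0.1: p < α → reject H₀

reject H₀: yes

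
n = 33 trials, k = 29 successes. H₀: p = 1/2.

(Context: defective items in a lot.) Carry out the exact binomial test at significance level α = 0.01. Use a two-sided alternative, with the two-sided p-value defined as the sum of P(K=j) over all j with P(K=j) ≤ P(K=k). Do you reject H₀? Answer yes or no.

reject H₀: yes

Exact binomial: n=33, k=29, p₀=1/2=0.5000
P(X=j) = C(n,j)·p₀^j·(1−p₀)^(n−j); p = Σ P(X=j) over j with P(X=j) ≤ P(X=29)
p-value (two-sided) = 0.00001
At α=0.01: p < α → reject H₀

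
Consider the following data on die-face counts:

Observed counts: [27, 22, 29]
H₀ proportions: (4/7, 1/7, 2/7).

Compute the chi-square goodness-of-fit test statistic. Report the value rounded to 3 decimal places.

n = 78; E_i = n·p_i = [44.57, 11.14, 22.29]
χ² = (27−44.57)²/44.57 + (22−11.14)²/11.14 + (29−22.29)²/22.29 = 19.5288
df = 2

test statistic = 19.529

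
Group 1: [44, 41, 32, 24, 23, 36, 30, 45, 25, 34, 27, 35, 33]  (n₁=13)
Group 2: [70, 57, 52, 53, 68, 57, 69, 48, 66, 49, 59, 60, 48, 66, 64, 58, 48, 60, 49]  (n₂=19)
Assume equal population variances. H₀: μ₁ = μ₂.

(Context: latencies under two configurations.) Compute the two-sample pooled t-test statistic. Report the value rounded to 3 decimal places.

test statistic = -9.216

x̄₁=33.000, s₁=7.269, n₁=13
x̄₂=57.947, s₂=7.685, n₂=19
s_p² = [12·7.269² + 18·7.685²]/30 = 56.5649
SE = √(s_p²·(1/13+1/19)) = 2.7071
t = (33.000−57.947)/2.7071 = -9.2156
df = 30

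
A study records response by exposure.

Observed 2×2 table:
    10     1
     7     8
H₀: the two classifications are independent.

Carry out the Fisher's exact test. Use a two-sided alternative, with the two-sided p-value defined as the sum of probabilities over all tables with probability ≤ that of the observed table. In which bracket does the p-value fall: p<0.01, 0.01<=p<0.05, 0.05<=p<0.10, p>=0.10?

p-value bracket: 0.01<=p<0.05

Margins: r₁=11, r₂=15, c₁=17, c₂=9, n=26
p_obs = C(11,10)·C(15,7)/C(26,17); sum pmf over tables with pmf ≤ p_obs
p-value (two-sided) = 0.03616
→ bracket: 0.01<=p<0.05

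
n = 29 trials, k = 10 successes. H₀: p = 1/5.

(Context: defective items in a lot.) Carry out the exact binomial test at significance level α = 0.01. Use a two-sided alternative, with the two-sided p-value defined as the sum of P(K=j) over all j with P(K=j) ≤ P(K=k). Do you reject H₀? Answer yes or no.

Exact binomial: n=29, k=10, p₀=1/5=0.2000
P(X=j) = C(n,j)·p₀^j·(1−p₀)^(n−j); p = Σ P(X=j) over j with P(X=j) ≤ P(X=10)
p-value (two-sided) = 0.06203
At α=0.01: p ≥ α → fail to reject H₀

reject H₀: no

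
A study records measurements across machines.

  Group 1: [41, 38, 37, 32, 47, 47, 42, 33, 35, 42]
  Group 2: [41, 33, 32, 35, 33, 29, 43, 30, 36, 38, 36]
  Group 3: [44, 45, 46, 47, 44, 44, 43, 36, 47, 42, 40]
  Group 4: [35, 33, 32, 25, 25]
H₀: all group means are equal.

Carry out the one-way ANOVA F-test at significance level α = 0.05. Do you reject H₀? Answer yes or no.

reject H₀: yes

Group means [39.40, 35.09, 43.45, 30.00], grand mean 38.054
SSB = Σnᵢ(x̄ᵢ−x̄)² = 759.856; SSW = ΣΣ(x−x̄ᵢ)² = 636.036
MSB = 759.856/3 = 253.2852; MSW = 636.036/33 = 19.2738
F = MSB/MSW = 13.1414
df = (3, 33)
p-value (upper-tail) = 0.00001
At α=0.05: p < α → reject H₀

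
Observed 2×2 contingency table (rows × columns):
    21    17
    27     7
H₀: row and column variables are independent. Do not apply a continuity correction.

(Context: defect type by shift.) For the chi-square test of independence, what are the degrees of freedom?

degrees of freedom = 1

df = (r−1)(c−1) = (2−1)·(2−1) = 1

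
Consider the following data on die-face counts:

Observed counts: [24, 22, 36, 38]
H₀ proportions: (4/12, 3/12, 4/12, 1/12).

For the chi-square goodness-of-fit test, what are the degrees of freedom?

degrees of freedom = 3

df = k − 1 = 4 − 1 = 3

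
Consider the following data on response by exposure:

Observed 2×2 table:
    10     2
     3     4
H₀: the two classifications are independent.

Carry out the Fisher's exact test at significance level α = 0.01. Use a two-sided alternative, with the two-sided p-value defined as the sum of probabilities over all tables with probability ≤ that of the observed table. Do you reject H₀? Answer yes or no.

reject H₀: no

Margins: r₁=12, r₂=7, c₁=13, c₂=6, n=19
p_obs = C(12,10)·C(7,3)/C(19,13); sum pmf over tables with pmf ≤ p_obs
p-value (two-sided) = 0.12874
At α=0.01: p ≥ α → fail to reject H₀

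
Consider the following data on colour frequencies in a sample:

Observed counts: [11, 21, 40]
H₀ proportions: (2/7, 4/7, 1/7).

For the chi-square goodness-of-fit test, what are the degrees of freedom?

df = k − 1 = 3 − 1 = 2

degrees of freedom = 2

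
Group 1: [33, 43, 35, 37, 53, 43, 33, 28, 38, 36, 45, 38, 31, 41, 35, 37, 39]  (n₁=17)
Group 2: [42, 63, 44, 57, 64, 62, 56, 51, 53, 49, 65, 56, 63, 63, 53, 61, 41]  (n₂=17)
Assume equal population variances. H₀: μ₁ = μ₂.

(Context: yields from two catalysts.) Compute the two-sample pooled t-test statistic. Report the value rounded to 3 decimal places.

x̄₁=37.941, s₁=5.900, n₁=17
x̄₂=55.471, s₂=7.930, n₂=17
s_p² = [16·5.900² + 16·7.930²]/32 = 48.8493
SE = √(s_p²·(1/17+1/17)) = 2.3973
t = (37.941−55.471)/2.3973 = -7.3122
df = 32

test statistic = -7.312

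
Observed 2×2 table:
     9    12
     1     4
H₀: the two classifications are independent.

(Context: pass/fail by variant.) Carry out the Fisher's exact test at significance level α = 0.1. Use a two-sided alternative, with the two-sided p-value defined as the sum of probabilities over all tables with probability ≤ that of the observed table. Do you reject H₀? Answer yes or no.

Margins: r₁=21, r₂=5, c₁=10, c₂=16, n=26
p_obs = C(21,9)·C(5,1)/C(26,10); sum pmf over tables with pmf ≤ p_obs
p-value (two-sided) = 0.61690
At α=0.1: p ≥ α → fail to reject H₀

reject H₀: no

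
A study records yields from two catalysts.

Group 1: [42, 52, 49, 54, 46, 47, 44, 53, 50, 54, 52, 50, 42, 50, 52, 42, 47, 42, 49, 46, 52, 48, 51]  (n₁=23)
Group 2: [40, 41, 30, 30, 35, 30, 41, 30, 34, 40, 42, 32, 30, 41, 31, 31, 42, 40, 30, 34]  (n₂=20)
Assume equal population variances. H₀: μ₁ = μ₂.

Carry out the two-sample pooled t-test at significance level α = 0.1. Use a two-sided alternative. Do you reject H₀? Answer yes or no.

reject H₀: yes

x̄₁=48.435, s₁=3.987, n₁=23
x̄₂=35.200, s₂=4.991, n₂=20
s_p² = [22·3.987² + 19·4.991²]/41 = 20.0696
SE = √(s_p²·(1/23+1/20)) = 1.3697
t = (48.435−35.200)/1.3697 = 9.6626
df = 41
p-value (two-sided) = 0.00000
At α=0.1: p < α → reject H₀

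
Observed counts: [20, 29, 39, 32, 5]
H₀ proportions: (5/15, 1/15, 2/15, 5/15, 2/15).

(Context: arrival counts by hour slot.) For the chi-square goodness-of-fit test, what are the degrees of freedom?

degrees of freedom = 4

df = k − 1 = 5 − 1 = 4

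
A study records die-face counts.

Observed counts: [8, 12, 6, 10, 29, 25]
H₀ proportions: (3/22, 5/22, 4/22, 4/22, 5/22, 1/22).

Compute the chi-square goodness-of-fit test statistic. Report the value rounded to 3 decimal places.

test statistic = 124.459

n = 90; E_i = n·p_i = [12.27, 20.45, 16.36, 16.36, 20.45, 4.09]
χ² = (8−12.27)²/12.27 + (12−20.45)²/20.45 + (6−16.36)²/16.36 + (10−16.36)²/16.36 + (29−20.45)²/20.45 + (25−4.09)²/4.09 = 124.4593
df = 5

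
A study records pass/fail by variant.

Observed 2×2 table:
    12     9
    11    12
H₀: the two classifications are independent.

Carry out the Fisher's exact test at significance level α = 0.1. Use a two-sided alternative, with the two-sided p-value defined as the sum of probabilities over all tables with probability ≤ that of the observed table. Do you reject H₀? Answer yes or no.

Margins: r₁=21, r₂=23, c₁=23, c₂=21, n=44
p_obs = C(21,12)·C(23,11)/C(44,23); sum pmf over tables with pmf ≤ p_obs
p-value (two-sided) = 0.56254
At α=0.1: p ≥ α → fail to reject H₀

reject H₀: no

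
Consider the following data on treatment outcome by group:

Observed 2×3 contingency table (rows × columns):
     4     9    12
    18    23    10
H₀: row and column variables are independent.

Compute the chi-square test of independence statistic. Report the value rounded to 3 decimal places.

test statistic = 7.159

Row totals [25, 51], col totals [22, 32, 22], n=76
χ² = (4−7.24)²/7.24 + (9−10.53)²/10.53 + (12−7.24)²/7.24 + (18−14.76)²/14.76 + (23−21.47)²/21.47 + (10−14.76)²/14.76 = 7.1590
df = 2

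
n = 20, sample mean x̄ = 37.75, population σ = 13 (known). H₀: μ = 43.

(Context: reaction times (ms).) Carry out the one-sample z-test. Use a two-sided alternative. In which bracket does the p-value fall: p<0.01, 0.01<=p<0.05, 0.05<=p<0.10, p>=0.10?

SE = σ/√n = 13/√20 = 2.9069
z = (x̄−μ₀)/SE = (37.75−43)/2.9069 = -1.8061
p-value (two-sided) = 0.07091
→ bracket: 0.05<=p<0.10

p-value bracket: 0.05<=p<0.10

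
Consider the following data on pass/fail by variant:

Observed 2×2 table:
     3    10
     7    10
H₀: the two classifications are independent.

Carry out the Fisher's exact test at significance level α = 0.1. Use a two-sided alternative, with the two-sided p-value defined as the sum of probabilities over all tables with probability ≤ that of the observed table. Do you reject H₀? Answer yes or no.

Margins: r₁=13, r₂=17, c₁=10, c₂=20, n=30
p_obs = C(13,3)·C(17,7)/C(30,10); sum pmf over tables with pmf ≤ p_obs
p-value (two-sided) = 0.44041
At α=0.1: p ≥ α → fail to reject H₀

reject H₀: no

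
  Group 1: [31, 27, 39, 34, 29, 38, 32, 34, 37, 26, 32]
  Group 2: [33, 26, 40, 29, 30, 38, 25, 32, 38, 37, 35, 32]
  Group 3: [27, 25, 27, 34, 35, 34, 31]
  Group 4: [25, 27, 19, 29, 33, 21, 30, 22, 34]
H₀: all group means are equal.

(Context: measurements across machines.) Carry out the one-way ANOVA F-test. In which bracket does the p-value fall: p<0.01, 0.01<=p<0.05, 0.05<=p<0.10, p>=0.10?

p-value bracket: 0.01<=p<0.05

Group means [32.64, 32.92, 30.43, 26.67], grand mean 30.949
SSB = Σnᵢ(x̄ᵢ−x̄)² = 244.721; SSW = ΣΣ(x−x̄ᵢ)² = 769.176
MSB = 244.721/3 = 81.5737; MSW = 769.176/35 = 21.9765
F = MSB/MSW = 3.7119
df = (3, 35)
p-value (upper-tail) = 0.02033
→ bracket: 0.01<=p<0.05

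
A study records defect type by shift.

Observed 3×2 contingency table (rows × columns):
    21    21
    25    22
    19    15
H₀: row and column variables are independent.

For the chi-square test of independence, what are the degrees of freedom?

degrees of freedom = 2

df = (r−1)(c−1) = (3−1)·(2−1) = 2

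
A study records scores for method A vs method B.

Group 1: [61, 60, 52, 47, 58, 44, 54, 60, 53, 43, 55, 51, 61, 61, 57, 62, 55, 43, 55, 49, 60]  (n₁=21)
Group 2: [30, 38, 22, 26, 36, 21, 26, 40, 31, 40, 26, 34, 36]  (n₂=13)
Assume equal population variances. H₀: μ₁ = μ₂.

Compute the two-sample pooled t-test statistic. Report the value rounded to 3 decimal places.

x̄₁=54.333, s₁=6.224, n₁=21
x̄₂=31.231, s₂=6.623, n₂=13
s_p² = [20·6.224² + 12·6.623²]/32 = 40.6554
SE = √(s_p²·(1/21+1/13)) = 2.2502
t = (54.333−31.231)/2.2502 = 10.2670
df = 32

test statistic = 10.267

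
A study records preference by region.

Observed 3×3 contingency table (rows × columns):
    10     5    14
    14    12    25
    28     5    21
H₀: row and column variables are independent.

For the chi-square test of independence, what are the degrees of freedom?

degrees of freedom = 4

df = (r−1)(c−1) = (3−1)·(3−1) = 4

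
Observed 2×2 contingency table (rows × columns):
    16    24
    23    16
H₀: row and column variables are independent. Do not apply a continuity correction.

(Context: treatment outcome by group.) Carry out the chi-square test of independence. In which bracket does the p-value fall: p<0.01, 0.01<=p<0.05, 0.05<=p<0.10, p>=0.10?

Row totals [40, 39], col totals [39, 40], n=79
χ² = (16−19.75)²/19.75 + (24−20.25)²/20.25 + (23−19.25)²/19.25 + (16−19.75)²/19.75 = 2.8442
df = 1
p-value (upper-tail) = 0.09170
→ bracket: 0.05<=p<0.10

p-value bracket: 0.05<=p<0.10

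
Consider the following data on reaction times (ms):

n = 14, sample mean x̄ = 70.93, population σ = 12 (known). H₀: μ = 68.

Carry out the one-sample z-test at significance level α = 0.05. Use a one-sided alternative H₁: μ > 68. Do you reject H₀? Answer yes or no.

SE = σ/√n = 12/√14 = 3.2071
z = (x̄−μ₀)/SE = (70.93−68)/3.2071 = 0.9136
p-value (one-sided, H₁ greater) = 0.18047
At α=0.05: p ≥ α → fail to reject H₀

reject H₀: no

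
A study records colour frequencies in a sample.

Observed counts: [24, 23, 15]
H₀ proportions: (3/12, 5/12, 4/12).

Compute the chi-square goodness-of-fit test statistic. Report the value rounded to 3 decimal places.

test statistic = 6.526

n = 62; E_i = n·p_i = [15.50, 25.83, 20.67]
χ² = (24−15.50)²/15.50 + (23−25.83)²/25.83 + (15−20.67)²/20.67 = 6.5258
df = 2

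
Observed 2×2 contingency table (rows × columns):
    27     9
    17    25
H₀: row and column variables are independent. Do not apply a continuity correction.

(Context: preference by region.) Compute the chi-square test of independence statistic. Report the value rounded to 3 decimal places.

test statistic = 9.396

Row totals [36, 42], col totals [44, 34], n=78
χ² = (27−20.31)²/20.31 + (9−15.69)²/15.69 + (17−23.69)²/23.69 + (25−18.31)²/18.31 = 9.3962
df = 1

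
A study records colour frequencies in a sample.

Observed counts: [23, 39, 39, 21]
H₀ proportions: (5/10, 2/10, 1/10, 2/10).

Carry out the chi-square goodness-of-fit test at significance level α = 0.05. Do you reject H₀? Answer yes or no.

n = 122; E_i = n·p_i = [61.00, 24.40, 12.20, 24.40]
χ² = (23−61.00)²/61.00 + (39−24.40)²/24.40 + (39−12.20)²/12.20 + (21−24.40)²/24.40 = 91.7541
df = 3
p-value (upper-tail) = 0.00000
At α=0.05: p < α → reject H₀

reject H₀: yes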